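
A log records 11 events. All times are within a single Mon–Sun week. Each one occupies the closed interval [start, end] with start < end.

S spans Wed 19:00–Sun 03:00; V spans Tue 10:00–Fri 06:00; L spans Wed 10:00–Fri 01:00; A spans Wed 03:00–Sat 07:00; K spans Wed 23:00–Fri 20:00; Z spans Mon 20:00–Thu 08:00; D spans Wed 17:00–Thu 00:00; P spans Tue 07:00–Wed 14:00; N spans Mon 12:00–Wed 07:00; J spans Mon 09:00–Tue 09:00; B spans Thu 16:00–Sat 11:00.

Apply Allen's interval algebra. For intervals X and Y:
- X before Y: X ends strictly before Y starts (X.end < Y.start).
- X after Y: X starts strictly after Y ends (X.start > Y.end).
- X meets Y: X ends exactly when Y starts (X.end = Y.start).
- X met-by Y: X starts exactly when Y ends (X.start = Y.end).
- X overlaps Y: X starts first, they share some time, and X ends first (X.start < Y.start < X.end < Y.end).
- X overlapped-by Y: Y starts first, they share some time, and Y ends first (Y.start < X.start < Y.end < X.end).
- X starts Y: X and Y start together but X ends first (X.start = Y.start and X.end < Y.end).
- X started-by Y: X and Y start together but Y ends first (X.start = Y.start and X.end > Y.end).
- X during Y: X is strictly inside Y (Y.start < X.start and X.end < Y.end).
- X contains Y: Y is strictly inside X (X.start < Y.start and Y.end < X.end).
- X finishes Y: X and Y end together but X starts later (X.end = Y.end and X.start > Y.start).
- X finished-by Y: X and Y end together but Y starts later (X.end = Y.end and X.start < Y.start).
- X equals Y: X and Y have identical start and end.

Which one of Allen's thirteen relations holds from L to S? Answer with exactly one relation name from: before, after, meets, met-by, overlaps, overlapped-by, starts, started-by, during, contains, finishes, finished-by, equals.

L = [Wed 10:00, Fri 01:00]; S = [Wed 19:00, Sun 03:00].
Compare endpoints: L.start < S.start, L.start < S.end, L.end > S.start, L.end < S.end.
That pattern is 'overlaps'.

overlaps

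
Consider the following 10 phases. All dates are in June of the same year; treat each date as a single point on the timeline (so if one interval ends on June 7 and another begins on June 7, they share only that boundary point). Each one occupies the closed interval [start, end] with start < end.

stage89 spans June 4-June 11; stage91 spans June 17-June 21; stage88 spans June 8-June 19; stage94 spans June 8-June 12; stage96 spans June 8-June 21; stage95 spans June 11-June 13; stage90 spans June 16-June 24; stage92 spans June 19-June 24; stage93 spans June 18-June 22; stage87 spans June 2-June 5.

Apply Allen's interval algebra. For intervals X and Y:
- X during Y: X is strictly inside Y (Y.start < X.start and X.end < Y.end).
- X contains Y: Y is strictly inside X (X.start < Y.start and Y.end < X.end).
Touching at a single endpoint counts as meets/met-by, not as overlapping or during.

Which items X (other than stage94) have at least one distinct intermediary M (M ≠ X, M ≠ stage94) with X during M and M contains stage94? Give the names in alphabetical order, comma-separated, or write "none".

Target stage94 = [June 8, June 12].
Intermediaries M with M contains stage94: none.
Union: none.

none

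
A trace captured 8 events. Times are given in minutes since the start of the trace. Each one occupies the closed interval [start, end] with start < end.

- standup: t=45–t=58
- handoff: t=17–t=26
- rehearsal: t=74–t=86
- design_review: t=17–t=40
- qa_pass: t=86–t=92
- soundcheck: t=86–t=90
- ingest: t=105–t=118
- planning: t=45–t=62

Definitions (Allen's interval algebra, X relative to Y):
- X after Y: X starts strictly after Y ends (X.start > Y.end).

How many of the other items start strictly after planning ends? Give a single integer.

4

Target planning = [t=45, t=62].
design_review [t=17, t=40] → before → no.
handoff [t=17, t=26] → before → no.
ingest [t=105, t=118] → after → counts.
qa_pass [t=86, t=92] → after → counts.
rehearsal [t=74, t=86] → after → counts.
soundcheck [t=86, t=90] → after → counts.
standup [t=45, t=58] → starts → no.
Total: 4.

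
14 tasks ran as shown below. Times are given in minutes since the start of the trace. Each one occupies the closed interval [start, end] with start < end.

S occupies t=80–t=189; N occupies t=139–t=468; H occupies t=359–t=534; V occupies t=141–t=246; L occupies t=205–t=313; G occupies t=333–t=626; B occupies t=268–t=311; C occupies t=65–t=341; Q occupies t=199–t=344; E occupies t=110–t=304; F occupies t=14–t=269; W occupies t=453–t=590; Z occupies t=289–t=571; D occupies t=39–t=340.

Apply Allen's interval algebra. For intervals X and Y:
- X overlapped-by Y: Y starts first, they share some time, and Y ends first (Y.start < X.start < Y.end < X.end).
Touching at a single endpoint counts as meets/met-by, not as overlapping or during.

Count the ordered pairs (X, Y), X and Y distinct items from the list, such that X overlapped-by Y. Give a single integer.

Checking all 182 ordered pairs for relation 'overlapped-by'; matching pairs in alphabetical order:
(B, E): B overlapped-by E ✓
(B, F): B overlapped-by F ✓
(C, D): C overlapped-by D ✓
(C, F): C overlapped-by F ✓
(D, F): D overlapped-by F ✓
(E, F): E overlapped-by F ✓
(E, S): E overlapped-by S ✓
(G, C): G overlapped-by C ✓
(G, D): G overlapped-by D ✓
(G, N): G overlapped-by N ✓
(G, Q): G overlapped-by Q ✓
(G, Z): G overlapped-by Z ✓
(H, N): H overlapped-by N ✓
(L, E): L overlapped-by E ✓
(L, F): L overlapped-by F ✓
(L, V): L overlapped-by V ✓
(N, C): N overlapped-by C ✓
(N, D): N overlapped-by D ✓
(N, E): N overlapped-by E ✓
(N, F): N overlapped-by F ✓
(N, S): N overlapped-by S ✓
(Q, C): Q overlapped-by C ✓
(Q, D): Q overlapped-by D ✓
(Q, E): Q overlapped-by E ✓
... plus 13 further pairs not listed.
Count: 37.

37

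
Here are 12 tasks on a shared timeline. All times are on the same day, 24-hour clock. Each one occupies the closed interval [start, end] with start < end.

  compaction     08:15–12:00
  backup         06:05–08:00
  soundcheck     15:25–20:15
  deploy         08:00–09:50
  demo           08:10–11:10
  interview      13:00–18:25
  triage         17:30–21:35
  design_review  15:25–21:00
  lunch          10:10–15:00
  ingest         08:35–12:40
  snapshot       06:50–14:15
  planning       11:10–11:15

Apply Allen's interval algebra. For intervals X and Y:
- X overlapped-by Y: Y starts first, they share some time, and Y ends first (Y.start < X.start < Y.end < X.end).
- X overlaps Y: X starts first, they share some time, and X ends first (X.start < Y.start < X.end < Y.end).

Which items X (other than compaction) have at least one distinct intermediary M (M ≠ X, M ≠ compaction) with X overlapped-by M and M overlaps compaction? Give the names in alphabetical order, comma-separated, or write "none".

Target compaction = [08:15, 12:00].
Intermediaries M with M overlaps compaction: demo, deploy.
Via demo — items with X overlapped-by demo: ingest, lunch.
Via deploy — items with X overlapped-by deploy: demo, ingest.
Union: demo, ingest, lunch.

demo, ingest, lunch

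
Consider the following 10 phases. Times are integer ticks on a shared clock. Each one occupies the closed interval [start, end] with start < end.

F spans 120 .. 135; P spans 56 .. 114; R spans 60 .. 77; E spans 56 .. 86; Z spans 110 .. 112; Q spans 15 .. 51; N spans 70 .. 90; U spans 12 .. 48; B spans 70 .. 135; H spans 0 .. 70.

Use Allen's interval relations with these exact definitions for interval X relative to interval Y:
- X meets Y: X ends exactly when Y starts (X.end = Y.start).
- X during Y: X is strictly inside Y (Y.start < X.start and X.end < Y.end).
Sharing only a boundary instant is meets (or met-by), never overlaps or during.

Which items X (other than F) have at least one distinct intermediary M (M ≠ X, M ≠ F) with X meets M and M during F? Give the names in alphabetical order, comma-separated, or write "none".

Target F = [120, 135].
Intermediaries M with M during F: none.
Union: none.

none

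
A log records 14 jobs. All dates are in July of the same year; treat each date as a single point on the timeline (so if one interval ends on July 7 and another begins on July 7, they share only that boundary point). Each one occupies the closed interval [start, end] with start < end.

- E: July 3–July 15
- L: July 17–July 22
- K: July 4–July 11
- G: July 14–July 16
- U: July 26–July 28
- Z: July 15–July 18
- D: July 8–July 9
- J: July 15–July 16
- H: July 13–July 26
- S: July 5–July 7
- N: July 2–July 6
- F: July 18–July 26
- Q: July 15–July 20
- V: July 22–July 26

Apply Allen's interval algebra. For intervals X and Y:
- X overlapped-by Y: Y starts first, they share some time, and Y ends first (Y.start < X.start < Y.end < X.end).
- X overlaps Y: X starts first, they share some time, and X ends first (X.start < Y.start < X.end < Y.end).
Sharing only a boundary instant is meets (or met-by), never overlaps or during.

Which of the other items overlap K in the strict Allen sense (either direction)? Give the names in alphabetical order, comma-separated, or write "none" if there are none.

N

Target K = [July 4, July 11].
D [July 8, July 9] → during → no.
E [July 3, July 15] → contains → no.
F [July 18, July 26] → after → no.
G [July 14, July 16] → after → no.
H [July 13, July 26] → after → no.
J [July 15, July 16] → after → no.
L [July 17, July 22] → after → no.
N [July 2, July 6] → overlaps → yes.
Q [July 15, July 20] → after → no.
S [July 5, July 7] → during → no.
U [July 26, July 28] → after → no.
V [July 22, July 26] → after → no.
Z [July 15, July 18] → after → no.
Result: N.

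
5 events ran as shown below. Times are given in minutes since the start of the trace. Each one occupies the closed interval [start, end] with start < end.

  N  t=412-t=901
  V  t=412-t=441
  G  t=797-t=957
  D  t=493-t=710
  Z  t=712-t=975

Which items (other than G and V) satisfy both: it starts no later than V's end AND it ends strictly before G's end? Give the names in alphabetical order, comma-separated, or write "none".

N

Conditions: its start is no later than V's end (X.start <= t=441) AND its end is strictly before G's end (X.end < t=957).
D: start t=493 <= t=441? ✗; end t=710 < t=957? ✓ → no.
N: start t=412 <= t=441? ✓; end t=901 < t=957? ✓ → yes.
Z: start t=712 <= t=441? ✗; end t=975 < t=957? ✗ → no.
Result: N.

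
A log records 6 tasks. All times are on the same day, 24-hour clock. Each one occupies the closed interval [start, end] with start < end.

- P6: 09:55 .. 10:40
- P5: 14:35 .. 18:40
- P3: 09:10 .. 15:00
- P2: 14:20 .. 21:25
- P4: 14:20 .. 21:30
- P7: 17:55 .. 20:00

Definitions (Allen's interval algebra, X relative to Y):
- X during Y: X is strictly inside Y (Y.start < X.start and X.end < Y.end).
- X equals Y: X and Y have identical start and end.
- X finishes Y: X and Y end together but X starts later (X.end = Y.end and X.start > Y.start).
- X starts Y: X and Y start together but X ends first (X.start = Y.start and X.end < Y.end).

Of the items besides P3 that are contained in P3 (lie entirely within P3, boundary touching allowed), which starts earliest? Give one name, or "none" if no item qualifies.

Target P3 = [09:10, 15:00].
P2 [14:20, 21:25] → overlapped-by → excluded.
P4 [14:20, 21:30] → overlapped-by → excluded.
P5 [14:35, 18:40] → overlapped-by → excluded.
P6 [09:55, 10:40] → during → candidate.
P7 [17:55, 20:00] → after → excluded.
Among candidates, earliest start is 09:55 → P6.

P6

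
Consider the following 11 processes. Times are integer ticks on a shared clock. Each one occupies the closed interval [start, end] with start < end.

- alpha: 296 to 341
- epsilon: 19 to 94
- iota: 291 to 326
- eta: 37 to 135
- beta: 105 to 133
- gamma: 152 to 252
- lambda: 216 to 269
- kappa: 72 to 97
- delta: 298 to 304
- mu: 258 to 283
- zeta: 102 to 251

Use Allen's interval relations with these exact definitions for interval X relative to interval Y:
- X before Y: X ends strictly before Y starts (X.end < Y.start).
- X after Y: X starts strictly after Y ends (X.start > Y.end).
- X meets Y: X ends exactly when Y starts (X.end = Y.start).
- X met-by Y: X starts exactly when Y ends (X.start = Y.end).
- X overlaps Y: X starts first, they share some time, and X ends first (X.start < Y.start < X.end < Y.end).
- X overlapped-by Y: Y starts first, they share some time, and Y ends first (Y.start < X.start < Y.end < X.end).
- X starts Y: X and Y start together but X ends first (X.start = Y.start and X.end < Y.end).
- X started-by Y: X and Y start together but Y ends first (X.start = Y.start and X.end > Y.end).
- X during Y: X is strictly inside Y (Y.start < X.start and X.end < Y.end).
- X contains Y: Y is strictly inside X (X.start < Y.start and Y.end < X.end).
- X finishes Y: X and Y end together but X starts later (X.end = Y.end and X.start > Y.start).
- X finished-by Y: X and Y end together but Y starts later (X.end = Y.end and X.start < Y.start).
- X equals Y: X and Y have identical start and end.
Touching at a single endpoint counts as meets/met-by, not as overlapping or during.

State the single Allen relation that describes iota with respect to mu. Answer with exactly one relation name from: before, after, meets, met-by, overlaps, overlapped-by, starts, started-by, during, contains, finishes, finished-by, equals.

after

iota = [291, 326]; mu = [258, 283].
Compare endpoints: iota.start > mu.start, iota.start > mu.end, iota.end > mu.start, iota.end > mu.end.
That pattern is 'after'.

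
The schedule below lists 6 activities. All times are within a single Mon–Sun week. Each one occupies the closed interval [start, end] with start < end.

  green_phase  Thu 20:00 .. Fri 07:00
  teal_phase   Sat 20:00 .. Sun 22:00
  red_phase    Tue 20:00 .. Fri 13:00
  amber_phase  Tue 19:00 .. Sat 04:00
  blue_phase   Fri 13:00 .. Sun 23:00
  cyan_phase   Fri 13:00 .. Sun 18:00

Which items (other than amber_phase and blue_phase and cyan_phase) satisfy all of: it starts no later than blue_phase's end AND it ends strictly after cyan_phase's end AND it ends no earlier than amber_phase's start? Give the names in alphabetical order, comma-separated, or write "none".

Conditions: its start is no later than blue_phase's end (X.start <= Sun 23:00) AND its end is strictly after cyan_phase's end (X.end > Sun 18:00) AND its end is no earlier than amber_phase's start (X.end >= Tue 19:00).
green_phase: start Thu 20:00 <= Sun 23:00? ✓; end Fri 07:00 > Sun 18:00? ✗; end Fri 07:00 >= Tue 19:00? ✓ → no.
red_phase: start Tue 20:00 <= Sun 23:00? ✓; end Fri 13:00 > Sun 18:00? ✗; end Fri 13:00 >= Tue 19:00? ✓ → no.
teal_phase: start Sat 20:00 <= Sun 23:00? ✓; end Sun 22:00 > Sun 18:00? ✓; end Sun 22:00 >= Tue 19:00? ✓ → yes.
Result: teal_phase.

teal_phase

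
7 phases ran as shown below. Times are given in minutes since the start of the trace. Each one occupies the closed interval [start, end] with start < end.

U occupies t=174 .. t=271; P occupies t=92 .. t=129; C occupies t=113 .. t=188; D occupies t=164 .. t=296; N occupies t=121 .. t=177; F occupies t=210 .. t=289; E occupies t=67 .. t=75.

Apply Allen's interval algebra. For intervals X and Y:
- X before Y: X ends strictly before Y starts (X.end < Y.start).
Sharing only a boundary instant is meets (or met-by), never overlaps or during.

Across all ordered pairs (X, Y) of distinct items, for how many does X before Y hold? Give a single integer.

Checking all 42 ordered pairs for relation 'before'; matching pairs in alphabetical order:
(C, F): C before F ✓
(E, C): E before C ✓
(E, D): E before D ✓
(E, F): E before F ✓
(E, N): E before N ✓
(E, P): E before P ✓
(E, U): E before U ✓
(N, F): N before F ✓
(P, D): P before D ✓
(P, F): P before F ✓
(P, U): P before U ✓
Count: 11.

11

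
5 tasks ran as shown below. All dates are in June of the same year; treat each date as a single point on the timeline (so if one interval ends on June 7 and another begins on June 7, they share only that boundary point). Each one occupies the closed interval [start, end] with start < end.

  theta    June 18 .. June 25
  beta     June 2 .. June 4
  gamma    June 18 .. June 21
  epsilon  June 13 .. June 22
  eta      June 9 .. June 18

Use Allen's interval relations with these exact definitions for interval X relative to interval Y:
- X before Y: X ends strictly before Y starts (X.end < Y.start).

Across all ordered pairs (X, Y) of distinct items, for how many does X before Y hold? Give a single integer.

Checking all 20 ordered pairs for relation 'before'; matching pairs in alphabetical order:
(beta, epsilon): beta before epsilon ✓
(beta, eta): beta before eta ✓
(beta, gamma): beta before gamma ✓
(beta, theta): beta before theta ✓
Count: 4.

4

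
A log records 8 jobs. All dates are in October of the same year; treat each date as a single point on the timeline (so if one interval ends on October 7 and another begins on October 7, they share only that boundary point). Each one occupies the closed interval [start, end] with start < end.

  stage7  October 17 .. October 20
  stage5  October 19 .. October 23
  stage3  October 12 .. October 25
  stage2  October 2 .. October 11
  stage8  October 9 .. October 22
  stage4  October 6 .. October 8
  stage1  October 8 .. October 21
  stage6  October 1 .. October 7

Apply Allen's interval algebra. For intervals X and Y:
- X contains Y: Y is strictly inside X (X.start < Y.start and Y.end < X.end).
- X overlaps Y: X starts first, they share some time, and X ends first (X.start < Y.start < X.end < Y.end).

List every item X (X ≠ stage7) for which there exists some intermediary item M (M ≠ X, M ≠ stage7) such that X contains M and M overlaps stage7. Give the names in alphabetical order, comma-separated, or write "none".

none

Target stage7 = [October 17, October 20].
Intermediaries M with M overlaps stage7: none.
Union: none.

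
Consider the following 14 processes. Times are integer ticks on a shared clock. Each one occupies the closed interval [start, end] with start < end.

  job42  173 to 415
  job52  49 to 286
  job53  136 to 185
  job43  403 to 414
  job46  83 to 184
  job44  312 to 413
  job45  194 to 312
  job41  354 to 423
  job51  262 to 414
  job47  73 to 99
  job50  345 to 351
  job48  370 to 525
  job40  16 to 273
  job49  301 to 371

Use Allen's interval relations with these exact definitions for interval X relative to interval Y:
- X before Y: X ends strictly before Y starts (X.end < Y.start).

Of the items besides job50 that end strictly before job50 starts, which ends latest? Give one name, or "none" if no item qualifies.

Target job50 = [345, 351].
job40 [16, 273] → before → candidate.
job41 [354, 423] → after → excluded.
job42 [173, 415] → contains → excluded.
job43 [403, 414] → after → excluded.
job44 [312, 413] → contains → excluded.
job45 [194, 312] → before → candidate.
job46 [83, 184] → before → candidate.
job47 [73, 99] → before → candidate.
job48 [370, 525] → after → excluded.
job49 [301, 371] → contains → excluded.
job51 [262, 414] → contains → excluded.
job52 [49, 286] → before → candidate.
job53 [136, 185] → before → candidate.
Among candidates, latest end is 312 → job45.

job45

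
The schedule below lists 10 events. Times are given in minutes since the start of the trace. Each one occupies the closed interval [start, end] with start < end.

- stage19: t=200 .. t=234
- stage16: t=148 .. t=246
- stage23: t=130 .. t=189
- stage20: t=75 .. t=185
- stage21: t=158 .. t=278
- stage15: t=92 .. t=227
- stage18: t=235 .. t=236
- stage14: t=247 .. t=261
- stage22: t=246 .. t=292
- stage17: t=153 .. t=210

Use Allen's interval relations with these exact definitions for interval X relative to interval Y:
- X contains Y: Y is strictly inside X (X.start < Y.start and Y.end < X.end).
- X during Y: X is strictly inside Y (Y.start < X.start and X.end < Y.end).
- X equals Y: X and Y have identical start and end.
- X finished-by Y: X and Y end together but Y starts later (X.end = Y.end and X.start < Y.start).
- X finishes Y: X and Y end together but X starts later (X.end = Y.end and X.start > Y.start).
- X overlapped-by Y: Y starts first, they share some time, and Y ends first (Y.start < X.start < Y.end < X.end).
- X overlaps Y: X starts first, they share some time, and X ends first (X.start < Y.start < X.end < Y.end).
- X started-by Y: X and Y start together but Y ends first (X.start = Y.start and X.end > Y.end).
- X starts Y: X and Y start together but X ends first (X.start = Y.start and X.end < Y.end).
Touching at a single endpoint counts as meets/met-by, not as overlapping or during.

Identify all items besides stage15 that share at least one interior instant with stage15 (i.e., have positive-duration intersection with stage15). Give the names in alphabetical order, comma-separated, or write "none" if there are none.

stage16, stage17, stage19, stage20, stage21, stage23

Target stage15 = [t=92, t=227].
stage14 [t=247, t=261] → after → no.
stage16 [t=148, t=246] → overlapped-by → yes.
stage17 [t=153, t=210] → during → yes.
stage18 [t=235, t=236] → after → no.
stage19 [t=200, t=234] → overlapped-by → yes.
stage20 [t=75, t=185] → overlaps → yes.
stage21 [t=158, t=278] → overlapped-by → yes.
stage22 [t=246, t=292] → after → no.
stage23 [t=130, t=189] → during → yes.
Result: stage16, stage17, stage19, stage20, stage21, stage23.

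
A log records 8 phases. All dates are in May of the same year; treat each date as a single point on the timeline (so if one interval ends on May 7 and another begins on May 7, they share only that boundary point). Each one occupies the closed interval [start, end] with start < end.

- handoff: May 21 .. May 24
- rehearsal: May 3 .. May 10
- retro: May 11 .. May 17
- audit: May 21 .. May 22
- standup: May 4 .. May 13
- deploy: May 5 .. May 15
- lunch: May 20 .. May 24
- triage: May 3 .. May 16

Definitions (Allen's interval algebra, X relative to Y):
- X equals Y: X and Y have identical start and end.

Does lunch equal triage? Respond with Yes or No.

lunch = [May 20, May 24], triage = [May 3, May 16].
Actual relation of lunch to triage: after.
Asked whether 'equals' holds → No.

No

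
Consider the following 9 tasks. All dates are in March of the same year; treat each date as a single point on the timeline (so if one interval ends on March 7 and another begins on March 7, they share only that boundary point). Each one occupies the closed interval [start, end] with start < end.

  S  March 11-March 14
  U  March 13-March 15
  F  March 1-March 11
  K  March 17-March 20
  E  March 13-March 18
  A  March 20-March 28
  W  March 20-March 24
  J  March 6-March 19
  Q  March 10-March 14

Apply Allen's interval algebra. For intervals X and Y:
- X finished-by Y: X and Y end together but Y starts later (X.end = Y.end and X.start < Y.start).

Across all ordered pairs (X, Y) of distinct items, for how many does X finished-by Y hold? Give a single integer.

1

Checking all 72 ordered pairs for relation 'finished-by'; matching pairs in alphabetical order:
(Q, S): Q finished-by S ✓
Count: 1.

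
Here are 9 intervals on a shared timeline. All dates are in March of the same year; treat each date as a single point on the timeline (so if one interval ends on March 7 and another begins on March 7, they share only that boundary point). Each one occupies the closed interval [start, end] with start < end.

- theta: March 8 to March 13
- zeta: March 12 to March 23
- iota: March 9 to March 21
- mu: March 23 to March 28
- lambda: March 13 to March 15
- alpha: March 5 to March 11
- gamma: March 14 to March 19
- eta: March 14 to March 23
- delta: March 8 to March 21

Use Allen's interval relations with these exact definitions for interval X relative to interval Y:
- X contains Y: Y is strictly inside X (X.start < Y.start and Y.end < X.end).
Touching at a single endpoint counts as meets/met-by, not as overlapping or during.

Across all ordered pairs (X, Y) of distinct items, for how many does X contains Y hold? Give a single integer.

Checking all 72 ordered pairs for relation 'contains'; matching pairs in alphabetical order:
(delta, gamma): delta contains gamma ✓
(delta, lambda): delta contains lambda ✓
(iota, gamma): iota contains gamma ✓
(iota, lambda): iota contains lambda ✓
(zeta, gamma): zeta contains gamma ✓
(zeta, lambda): zeta contains lambda ✓
Count: 6.

6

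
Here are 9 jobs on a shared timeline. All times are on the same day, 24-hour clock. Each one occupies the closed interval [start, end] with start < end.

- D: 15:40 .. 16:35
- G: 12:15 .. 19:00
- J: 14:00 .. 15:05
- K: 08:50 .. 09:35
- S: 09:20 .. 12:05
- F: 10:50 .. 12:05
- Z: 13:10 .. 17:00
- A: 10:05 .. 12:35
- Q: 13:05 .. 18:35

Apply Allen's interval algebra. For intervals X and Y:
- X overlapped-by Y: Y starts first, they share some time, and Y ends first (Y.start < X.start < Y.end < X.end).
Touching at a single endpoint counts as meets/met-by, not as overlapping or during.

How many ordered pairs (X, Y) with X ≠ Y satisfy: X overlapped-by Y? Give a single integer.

3

Checking all 72 ordered pairs for relation 'overlapped-by'; matching pairs in alphabetical order:
(A, S): A overlapped-by S ✓
(G, A): G overlapped-by A ✓
(S, K): S overlapped-by K ✓
Count: 3.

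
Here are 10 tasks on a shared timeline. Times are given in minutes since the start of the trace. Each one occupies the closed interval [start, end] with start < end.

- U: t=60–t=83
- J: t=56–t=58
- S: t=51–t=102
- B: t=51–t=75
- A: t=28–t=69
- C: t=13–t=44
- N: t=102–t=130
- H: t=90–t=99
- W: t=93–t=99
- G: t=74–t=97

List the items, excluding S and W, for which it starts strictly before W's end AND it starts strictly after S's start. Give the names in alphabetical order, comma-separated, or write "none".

Conditions: its start is strictly before W's end (X.start < t=99) AND its start is strictly after S's start (X.start > t=51).
A: start t=28 < t=99? ✓; start t=28 > t=51? ✗ → no.
B: start t=51 < t=99? ✓; start t=51 > t=51? ✗ → no.
C: start t=13 < t=99? ✓; start t=13 > t=51? ✗ → no.
G: start t=74 < t=99? ✓; start t=74 > t=51? ✓ → yes.
H: start t=90 < t=99? ✓; start t=90 > t=51? ✓ → yes.
J: start t=56 < t=99? ✓; start t=56 > t=51? ✓ → yes.
N: start t=102 < t=99? ✗; start t=102 > t=51? ✓ → no.
U: start t=60 < t=99? ✓; start t=60 > t=51? ✓ → yes.
Result: G, H, J, U.

G, H, J, U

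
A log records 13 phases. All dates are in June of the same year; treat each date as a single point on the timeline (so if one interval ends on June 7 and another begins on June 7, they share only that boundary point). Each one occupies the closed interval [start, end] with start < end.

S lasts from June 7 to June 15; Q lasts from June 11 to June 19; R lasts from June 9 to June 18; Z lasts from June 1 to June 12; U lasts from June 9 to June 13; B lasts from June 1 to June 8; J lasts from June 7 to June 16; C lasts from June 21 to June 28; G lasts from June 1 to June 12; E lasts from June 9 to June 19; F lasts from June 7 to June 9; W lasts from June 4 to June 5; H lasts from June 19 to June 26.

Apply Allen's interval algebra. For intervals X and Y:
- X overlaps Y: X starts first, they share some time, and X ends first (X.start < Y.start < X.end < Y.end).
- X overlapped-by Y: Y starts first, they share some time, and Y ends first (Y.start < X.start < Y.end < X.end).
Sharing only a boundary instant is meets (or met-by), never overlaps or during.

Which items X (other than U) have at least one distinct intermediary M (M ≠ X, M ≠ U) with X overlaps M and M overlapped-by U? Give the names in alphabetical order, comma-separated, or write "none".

Target U = [June 9, June 13].
Intermediaries M with M overlapped-by U: Q.
Via Q — items with X overlaps Q: G, J, R, S, Z.
Union: G, J, R, S, Z.

G, J, R, S, Z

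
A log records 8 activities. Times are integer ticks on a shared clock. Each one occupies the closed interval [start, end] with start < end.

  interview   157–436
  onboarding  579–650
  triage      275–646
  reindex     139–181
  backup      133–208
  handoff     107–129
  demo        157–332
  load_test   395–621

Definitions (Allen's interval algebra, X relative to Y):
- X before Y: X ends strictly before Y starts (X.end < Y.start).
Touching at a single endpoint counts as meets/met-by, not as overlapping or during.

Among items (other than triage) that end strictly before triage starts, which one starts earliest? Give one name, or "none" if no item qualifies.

handoff

Target triage = [275, 646].
backup [133, 208] → before → candidate.
demo [157, 332] → overlaps → excluded.
handoff [107, 129] → before → candidate.
interview [157, 436] → overlaps → excluded.
load_test [395, 621] → during → excluded.
onboarding [579, 650] → overlapped-by → excluded.
reindex [139, 181] → before → candidate.
Among candidates, earliest start is 107 → handoff.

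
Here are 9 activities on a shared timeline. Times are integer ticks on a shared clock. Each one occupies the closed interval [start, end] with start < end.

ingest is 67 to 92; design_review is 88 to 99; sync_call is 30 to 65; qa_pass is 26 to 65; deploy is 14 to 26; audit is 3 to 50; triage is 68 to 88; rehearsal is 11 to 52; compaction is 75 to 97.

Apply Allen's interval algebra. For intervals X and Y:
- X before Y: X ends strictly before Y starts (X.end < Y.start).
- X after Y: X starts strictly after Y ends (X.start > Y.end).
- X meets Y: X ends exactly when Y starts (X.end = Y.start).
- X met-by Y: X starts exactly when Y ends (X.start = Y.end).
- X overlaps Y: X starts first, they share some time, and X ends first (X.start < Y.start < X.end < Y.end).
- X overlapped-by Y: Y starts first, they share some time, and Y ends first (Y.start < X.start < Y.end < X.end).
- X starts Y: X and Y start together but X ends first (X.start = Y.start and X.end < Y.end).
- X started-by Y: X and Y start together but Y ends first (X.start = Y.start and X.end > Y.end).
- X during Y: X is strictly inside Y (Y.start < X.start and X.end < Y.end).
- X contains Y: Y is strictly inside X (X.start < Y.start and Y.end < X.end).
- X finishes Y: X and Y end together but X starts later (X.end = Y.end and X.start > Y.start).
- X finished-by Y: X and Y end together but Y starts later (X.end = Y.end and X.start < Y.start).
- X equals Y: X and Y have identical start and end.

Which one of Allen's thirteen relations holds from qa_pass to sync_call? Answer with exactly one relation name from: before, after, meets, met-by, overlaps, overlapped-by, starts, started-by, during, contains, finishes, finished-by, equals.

qa_pass = [26, 65]; sync_call = [30, 65].
Compare endpoints: qa_pass.start < sync_call.start, qa_pass.start < sync_call.end, qa_pass.end > sync_call.start, qa_pass.end = sync_call.end.
That pattern is 'finished-by'.

finished-by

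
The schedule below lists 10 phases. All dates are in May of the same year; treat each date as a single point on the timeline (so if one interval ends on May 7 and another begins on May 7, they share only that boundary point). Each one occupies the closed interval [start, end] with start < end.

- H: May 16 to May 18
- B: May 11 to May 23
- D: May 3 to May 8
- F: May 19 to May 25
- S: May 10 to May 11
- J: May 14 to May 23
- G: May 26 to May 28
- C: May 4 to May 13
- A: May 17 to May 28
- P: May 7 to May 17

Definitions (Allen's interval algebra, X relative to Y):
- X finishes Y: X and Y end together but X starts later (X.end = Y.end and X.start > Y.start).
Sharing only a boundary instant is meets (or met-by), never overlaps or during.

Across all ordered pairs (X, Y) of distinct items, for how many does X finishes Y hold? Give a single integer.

Checking all 90 ordered pairs for relation 'finishes'; matching pairs in alphabetical order:
(G, A): G finishes A ✓
(J, B): J finishes B ✓
Count: 2.

2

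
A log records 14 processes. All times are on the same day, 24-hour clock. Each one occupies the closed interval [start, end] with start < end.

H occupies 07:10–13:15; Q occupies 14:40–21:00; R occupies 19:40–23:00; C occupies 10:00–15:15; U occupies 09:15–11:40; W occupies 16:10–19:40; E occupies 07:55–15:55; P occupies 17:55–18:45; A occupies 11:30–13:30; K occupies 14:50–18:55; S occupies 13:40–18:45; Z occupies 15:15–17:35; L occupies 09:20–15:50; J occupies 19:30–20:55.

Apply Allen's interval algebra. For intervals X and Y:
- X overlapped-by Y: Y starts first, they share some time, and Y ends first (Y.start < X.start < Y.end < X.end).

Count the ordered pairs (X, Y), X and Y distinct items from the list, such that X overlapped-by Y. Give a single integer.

Checking all 182 ordered pairs for relation 'overlapped-by'; matching pairs in alphabetical order:
(A, H): A overlapped-by H ✓
(A, U): A overlapped-by U ✓
(C, H): C overlapped-by H ✓
(C, U): C overlapped-by U ✓
(E, H): E overlapped-by H ✓
(J, W): J overlapped-by W ✓
(K, C): K overlapped-by C ✓
(K, E): K overlapped-by E ✓
(K, L): K overlapped-by L ✓
(K, S): K overlapped-by S ✓
(L, H): L overlapped-by H ✓
(L, U): L overlapped-by U ✓
(Q, C): Q overlapped-by C ✓
(Q, E): Q overlapped-by E ✓
(Q, L): Q overlapped-by L ✓
(Q, S): Q overlapped-by S ✓
(R, J): R overlapped-by J ✓
(R, Q): R overlapped-by Q ✓
(S, C): S overlapped-by C ✓
(S, E): S overlapped-by E ✓
(S, L): S overlapped-by L ✓
(W, K): W overlapped-by K ✓
(W, S): W overlapped-by S ✓
(W, Z): W overlapped-by Z ✓
... plus 2 further pairs not listed.
Count: 26.

26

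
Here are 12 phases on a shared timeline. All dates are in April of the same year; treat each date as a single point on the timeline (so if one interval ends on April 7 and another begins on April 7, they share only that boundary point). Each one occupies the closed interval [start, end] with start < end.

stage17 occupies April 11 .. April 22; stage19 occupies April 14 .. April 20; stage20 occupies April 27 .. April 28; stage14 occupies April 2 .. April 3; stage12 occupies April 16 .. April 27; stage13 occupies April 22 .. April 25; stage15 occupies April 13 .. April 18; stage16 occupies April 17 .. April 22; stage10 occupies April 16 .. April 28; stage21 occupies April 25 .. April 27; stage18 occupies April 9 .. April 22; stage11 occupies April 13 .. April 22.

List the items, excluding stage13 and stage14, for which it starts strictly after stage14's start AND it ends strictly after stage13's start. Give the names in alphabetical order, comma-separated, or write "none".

Conditions: its start is strictly after stage14's start (X.start > April 2) AND its end is strictly after stage13's start (X.end > April 22).
stage10: start April 16 > April 2? ✓; end April 28 > April 22? ✓ → yes.
stage11: start April 13 > April 2? ✓; end April 22 > April 22? ✗ → no.
stage12: start April 16 > April 2? ✓; end April 27 > April 22? ✓ → yes.
stage15: start April 13 > April 2? ✓; end April 18 > April 22? ✗ → no.
stage16: start April 17 > April 2? ✓; end April 22 > April 22? ✗ → no.
stage17: start April 11 > April 2? ✓; end April 22 > April 22? ✗ → no.
stage18: start April 9 > April 2? ✓; end April 22 > April 22? ✗ → no.
stage19: start April 14 > April 2? ✓; end April 20 > April 22? ✗ → no.
stage20: start April 27 > April 2? ✓; end April 28 > April 22? ✓ → yes.
stage21: start April 25 > April 2? ✓; end April 27 > April 22? ✓ → yes.
Result: stage10, stage12, stage20, stage21.

stage10, stage12, stage20, stage21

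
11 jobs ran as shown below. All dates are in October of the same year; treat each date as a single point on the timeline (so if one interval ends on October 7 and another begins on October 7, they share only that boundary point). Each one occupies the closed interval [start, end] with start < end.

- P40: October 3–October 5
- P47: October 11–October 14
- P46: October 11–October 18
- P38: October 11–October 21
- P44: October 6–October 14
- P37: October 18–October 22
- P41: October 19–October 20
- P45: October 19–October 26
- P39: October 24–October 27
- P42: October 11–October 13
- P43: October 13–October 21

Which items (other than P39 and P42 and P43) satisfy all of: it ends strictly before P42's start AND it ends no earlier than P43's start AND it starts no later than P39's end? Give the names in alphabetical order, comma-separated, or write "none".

none

Conditions: its end is strictly before P42's start (X.end < October 11) AND its end is no earlier than P43's start (X.end >= October 13) AND its start is no later than P39's end (X.start <= October 27).
P37: end October 22 < October 11? ✗; end October 22 >= October 13? ✓; start October 18 <= October 27? ✓ → no.
P38: end October 21 < October 11? ✗; end October 21 >= October 13? ✓; start October 11 <= October 27? ✓ → no.
P40: end October 5 < October 11? ✓; end October 5 >= October 13? ✗; start October 3 <= October 27? ✓ → no.
P41: end October 20 < October 11? ✗; end October 20 >= October 13? ✓; start October 19 <= October 27? ✓ → no.
P44: end October 14 < October 11? ✗; end October 14 >= October 13? ✓; start October 6 <= October 27? ✓ → no.
P45: end October 26 < October 11? ✗; end October 26 >= October 13? ✓; start October 19 <= October 27? ✓ → no.
P46: end October 18 < October 11? ✗; end October 18 >= October 13? ✓; start October 11 <= October 27? ✓ → no.
P47: end October 14 < October 11? ✗; end October 14 >= October 13? ✓; start October 11 <= October 27? ✓ → no.
Result: none.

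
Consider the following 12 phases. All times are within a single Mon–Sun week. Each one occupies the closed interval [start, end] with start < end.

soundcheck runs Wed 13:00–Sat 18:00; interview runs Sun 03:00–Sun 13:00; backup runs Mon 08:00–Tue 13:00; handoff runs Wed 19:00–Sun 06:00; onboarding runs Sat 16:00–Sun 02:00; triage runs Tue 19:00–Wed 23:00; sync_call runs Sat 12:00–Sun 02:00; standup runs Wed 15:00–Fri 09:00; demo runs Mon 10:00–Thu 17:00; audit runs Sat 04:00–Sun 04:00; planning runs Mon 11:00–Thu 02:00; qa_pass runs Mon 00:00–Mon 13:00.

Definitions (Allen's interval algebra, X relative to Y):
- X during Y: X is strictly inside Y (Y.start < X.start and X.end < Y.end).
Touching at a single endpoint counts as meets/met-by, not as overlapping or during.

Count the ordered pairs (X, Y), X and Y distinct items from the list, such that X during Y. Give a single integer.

Checking all 132 ordered pairs for relation 'during'; matching pairs in alphabetical order:
(audit, handoff): audit during handoff ✓
(onboarding, audit): onboarding during audit ✓
(onboarding, handoff): onboarding during handoff ✓
(planning, demo): planning during demo ✓
(standup, soundcheck): standup during soundcheck ✓
(sync_call, audit): sync_call during audit ✓
(sync_call, handoff): sync_call during handoff ✓
(triage, demo): triage during demo ✓
(triage, planning): triage during planning ✓
Count: 9.

9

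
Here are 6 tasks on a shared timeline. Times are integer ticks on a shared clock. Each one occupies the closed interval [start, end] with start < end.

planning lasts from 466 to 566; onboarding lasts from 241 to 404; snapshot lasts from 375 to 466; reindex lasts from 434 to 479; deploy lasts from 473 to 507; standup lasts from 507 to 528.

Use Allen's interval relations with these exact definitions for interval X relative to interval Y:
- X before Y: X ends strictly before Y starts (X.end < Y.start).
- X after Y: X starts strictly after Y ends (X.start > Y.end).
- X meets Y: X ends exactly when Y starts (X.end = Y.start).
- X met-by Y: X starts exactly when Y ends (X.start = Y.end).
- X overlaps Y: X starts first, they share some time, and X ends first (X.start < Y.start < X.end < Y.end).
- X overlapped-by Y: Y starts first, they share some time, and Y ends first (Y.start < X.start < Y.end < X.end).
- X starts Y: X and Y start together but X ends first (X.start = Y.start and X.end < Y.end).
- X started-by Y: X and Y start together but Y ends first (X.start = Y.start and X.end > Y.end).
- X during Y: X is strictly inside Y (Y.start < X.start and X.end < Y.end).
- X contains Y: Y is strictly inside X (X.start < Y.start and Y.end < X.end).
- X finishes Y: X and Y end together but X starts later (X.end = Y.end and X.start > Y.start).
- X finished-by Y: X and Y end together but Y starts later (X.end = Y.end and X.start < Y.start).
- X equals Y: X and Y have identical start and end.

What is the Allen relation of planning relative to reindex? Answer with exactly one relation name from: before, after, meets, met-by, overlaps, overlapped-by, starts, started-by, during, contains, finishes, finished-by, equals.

overlapped-by

planning = [466, 566]; reindex = [434, 479].
Compare endpoints: planning.start > reindex.start, planning.start < reindex.end, planning.end > reindex.start, planning.end > reindex.end.
That pattern is 'overlapped-by'.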